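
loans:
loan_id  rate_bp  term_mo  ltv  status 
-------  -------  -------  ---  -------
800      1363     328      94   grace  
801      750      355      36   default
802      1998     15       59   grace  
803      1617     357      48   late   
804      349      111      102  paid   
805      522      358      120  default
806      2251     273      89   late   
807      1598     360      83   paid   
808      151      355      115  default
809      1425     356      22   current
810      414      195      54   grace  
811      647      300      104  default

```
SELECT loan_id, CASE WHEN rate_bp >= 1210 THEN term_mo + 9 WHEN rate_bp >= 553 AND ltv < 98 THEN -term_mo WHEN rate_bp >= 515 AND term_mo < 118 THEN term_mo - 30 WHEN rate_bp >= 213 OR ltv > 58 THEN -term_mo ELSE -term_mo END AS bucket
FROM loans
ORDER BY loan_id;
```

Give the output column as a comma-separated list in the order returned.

337, -355, 24, 366, -111, -358, 282, 369, -355, 365, -195, -300

loan_id=800: rate_bp >= 1210 → 337
loan_id=801: rate_bp >= 553 AND ltv < 98 → -355
loan_id=802: rate_bp >= 1210 → 24
loan_id=803: rate_bp >= 1210 → 366
loan_id=804: rate_bp >= 213 OR ltv > 58 → -111
loan_id=805: rate_bp >= 213 OR ltv > 58 → -358
loan_id=806: rate_bp >= 1210 → 282
loan_id=807: rate_bp >= 1210 → 369
loan_id=808: rate_bp >= 213 OR ltv > 58 → -355
loan_id=809: rate_bp >= 1210 → 365
loan_id=810: rate_bp >= 213 OR ltv > 58 → -195
loan_id=811: rate_bp >= 213 OR ltv > 58 → -300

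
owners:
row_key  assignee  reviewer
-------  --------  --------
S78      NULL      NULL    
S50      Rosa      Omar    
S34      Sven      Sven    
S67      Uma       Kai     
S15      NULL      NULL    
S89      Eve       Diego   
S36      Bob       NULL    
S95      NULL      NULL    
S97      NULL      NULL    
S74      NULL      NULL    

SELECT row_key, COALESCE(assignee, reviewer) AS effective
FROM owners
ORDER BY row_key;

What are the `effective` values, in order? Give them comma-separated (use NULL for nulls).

NULL, Sven, Bob, Rosa, Uma, NULL, NULL, Eve, NULL, NULL

row_key=S15: assignee=NULL, reviewer=NULL (all NULL) → NULL
row_key=S34: assignee=Sven → Sven
row_key=S36: assignee=Bob → Bob
row_key=S50: assignee=Rosa → Rosa
row_key=S67: assignee=Uma → Uma
row_key=S74: assignee=NULL, reviewer=NULL (all NULL) → NULL
row_key=S78: assignee=NULL, reviewer=NULL (all NULL) → NULL
row_key=S89: assignee=Eve → Eve
row_key=S95: assignee=NULL, reviewer=NULL (all NULL) → NULL
row_key=S97: assignee=NULL, reviewer=NULL (all NULL) → NULL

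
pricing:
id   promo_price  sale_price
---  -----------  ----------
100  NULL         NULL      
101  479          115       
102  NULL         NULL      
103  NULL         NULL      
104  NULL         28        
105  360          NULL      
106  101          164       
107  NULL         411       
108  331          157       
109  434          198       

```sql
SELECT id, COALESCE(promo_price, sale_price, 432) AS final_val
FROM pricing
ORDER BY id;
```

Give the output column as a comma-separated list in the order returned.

432, 479, 432, 432, 28, 360, 101, 411, 331, 434

id=100: promo_price=NULL, sale_price=NULL, → literal 432 → 432
id=101: promo_price=479 → 479
id=102: promo_price=NULL, sale_price=NULL, → literal 432 → 432
id=103: promo_price=NULL, sale_price=NULL, → literal 432 → 432
id=104: promo_price=NULL, sale_price=28 → 28
id=105: promo_price=360 → 360
id=106: promo_price=101 → 101
id=107: promo_price=NULL, sale_price=411 → 411
id=108: promo_price=331 → 331
id=109: promo_price=434 → 434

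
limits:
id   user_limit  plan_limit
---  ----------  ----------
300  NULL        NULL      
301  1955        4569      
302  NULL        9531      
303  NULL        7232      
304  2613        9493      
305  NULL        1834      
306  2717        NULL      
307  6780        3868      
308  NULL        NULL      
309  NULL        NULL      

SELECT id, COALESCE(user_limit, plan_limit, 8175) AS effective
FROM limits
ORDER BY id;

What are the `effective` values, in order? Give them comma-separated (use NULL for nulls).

id=300: user_limit=NULL, plan_limit=NULL, → literal 8175 → 8175
id=301: user_limit=1955 → 1955
id=302: user_limit=NULL, plan_limit=9531 → 9531
id=303: user_limit=NULL, plan_limit=7232 → 7232
id=304: user_limit=2613 → 2613
id=305: user_limit=NULL, plan_limit=1834 → 1834
id=306: user_limit=2717 → 2717
id=307: user_limit=6780 → 6780
id=308: user_limit=NULL, plan_limit=NULL, → literal 8175 → 8175
id=309: user_limit=NULL, plan_limit=NULL, → literal 8175 → 8175

8175, 1955, 9531, 7232, 2613, 1834, 2717, 6780, 8175, 8175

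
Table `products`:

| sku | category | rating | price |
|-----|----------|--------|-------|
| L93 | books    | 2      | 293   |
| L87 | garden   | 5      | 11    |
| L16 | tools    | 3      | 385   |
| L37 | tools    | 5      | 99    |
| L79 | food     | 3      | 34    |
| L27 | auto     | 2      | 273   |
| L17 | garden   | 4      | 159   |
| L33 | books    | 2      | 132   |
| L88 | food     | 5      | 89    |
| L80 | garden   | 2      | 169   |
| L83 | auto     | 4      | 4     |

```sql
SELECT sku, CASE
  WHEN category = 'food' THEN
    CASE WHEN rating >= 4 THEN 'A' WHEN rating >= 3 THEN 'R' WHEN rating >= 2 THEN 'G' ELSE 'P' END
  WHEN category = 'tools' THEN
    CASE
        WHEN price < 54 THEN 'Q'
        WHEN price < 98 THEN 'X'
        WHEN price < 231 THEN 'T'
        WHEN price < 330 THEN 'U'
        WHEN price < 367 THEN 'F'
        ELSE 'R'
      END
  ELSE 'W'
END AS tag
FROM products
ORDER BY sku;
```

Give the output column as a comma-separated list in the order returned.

sku=L16: category='tools' → inner[ELSE] → R
sku=L17: category='garden' → outer ELSE → W
sku=L27: category='auto' → outer ELSE → W
sku=L33: category='books' → outer ELSE → W
sku=L37: category='tools' → inner[price < 231] → T
sku=L79: category='food' → inner[rating >= 3] → R
sku=L80: category='garden' → outer ELSE → W
sku=L83: category='auto' → outer ELSE → W
sku=L87: category='garden' → outer ELSE → W
sku=L88: category='food' → inner[rating >= 4] → A
sku=L93: category='books' → outer ELSE → W

R, W, W, W, T, R, W, W, W, A, W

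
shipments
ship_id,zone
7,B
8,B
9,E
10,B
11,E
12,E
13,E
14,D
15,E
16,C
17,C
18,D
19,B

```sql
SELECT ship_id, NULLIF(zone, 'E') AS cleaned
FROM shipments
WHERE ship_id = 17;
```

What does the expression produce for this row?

C

ship_id = 17: zone=C.
zone=C vs E: differ → C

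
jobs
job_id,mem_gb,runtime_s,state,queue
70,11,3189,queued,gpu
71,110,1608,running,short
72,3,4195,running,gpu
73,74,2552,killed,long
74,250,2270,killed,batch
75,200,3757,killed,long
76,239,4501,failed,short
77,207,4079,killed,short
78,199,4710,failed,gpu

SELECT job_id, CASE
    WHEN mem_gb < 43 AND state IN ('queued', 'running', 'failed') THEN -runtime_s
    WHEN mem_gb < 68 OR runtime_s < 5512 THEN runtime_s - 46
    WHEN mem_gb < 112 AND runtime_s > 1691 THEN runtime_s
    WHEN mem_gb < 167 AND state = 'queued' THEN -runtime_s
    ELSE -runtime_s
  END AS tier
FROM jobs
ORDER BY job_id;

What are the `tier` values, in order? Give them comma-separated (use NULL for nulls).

job_id=70: mem_gb < 43 AND state IN ('queued', 'running', 'failed') → -3189
job_id=71: mem_gb < 68 OR runtime_s < 5512 → 1562
job_id=72: mem_gb < 43 AND state IN ('queued', 'running', 'failed') → -4195
job_id=73: mem_gb < 68 OR runtime_s < 5512 → 2506
job_id=74: mem_gb < 68 OR runtime_s < 5512 → 2224
job_id=75: mem_gb < 68 OR runtime_s < 5512 → 3711
job_id=76: mem_gb < 68 OR runtime_s < 5512 → 4455
job_id=77: mem_gb < 68 OR runtime_s < 5512 → 4033
job_id=78: mem_gb < 68 OR runtime_s < 5512 → 4664

-3189, 1562, -4195, 2506, 2224, 3711, 4455, 4033, 4664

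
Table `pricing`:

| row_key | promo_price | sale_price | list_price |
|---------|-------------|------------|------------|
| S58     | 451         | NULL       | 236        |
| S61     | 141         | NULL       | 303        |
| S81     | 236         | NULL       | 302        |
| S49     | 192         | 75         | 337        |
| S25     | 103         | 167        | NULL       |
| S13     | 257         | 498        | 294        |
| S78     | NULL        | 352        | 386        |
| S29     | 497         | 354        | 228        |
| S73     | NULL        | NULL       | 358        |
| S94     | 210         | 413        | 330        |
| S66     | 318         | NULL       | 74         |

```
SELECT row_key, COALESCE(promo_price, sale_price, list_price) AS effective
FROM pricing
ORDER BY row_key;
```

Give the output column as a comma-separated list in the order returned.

257, 103, 497, 192, 451, 141, 318, 358, 352, 236, 210

row_key=S13: promo_price=257 → 257
row_key=S25: promo_price=103 → 103
row_key=S29: promo_price=497 → 497
row_key=S49: promo_price=192 → 192
row_key=S58: promo_price=451 → 451
row_key=S61: promo_price=141 → 141
row_key=S66: promo_price=318 → 318
row_key=S73: promo_price=NULL, sale_price=NULL, list_price=358 → 358
row_key=S78: promo_price=NULL, sale_price=352 → 352
row_key=S81: promo_price=236 → 236
row_key=S94: promo_price=210 → 210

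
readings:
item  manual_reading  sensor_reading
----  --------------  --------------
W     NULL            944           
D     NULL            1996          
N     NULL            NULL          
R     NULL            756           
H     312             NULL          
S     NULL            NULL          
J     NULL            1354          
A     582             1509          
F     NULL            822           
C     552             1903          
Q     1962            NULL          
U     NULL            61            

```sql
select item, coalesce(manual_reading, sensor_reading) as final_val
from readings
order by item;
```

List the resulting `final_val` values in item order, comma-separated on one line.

582, 552, 1996, 822, 312, 1354, NULL, 1962, 756, NULL, 61, 944

item=A: manual_reading=582 → 582
item=C: manual_reading=552 → 552
item=D: manual_reading=NULL, sensor_reading=1996 → 1996
item=F: manual_reading=NULL, sensor_reading=822 → 822
item=H: manual_reading=312 → 312
item=J: manual_reading=NULL, sensor_reading=1354 → 1354
item=N: manual_reading=NULL, sensor_reading=NULL (all NULL) → NULL
item=Q: manual_reading=1962 → 1962
item=R: manual_reading=NULL, sensor_reading=756 → 756
item=S: manual_reading=NULL, sensor_reading=NULL (all NULL) → NULL
item=U: manual_reading=NULL, sensor_reading=61 → 61
item=W: manual_reading=NULL, sensor_reading=944 → 944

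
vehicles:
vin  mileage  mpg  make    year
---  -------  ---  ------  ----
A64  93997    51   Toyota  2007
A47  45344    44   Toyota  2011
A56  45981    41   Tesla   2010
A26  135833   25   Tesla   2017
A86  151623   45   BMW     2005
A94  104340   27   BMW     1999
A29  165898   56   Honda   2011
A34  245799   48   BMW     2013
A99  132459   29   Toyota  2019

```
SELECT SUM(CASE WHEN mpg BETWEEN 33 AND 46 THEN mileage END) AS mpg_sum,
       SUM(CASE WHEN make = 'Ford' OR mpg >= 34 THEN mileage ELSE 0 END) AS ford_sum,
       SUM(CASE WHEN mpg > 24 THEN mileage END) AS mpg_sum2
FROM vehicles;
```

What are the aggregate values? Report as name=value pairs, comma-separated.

[mpg_sum: mpg BETWEEN 33 AND 46]
vin=A64: ✗
vin=A47: ✓ → 45344
vin=A56: ✓ → 45981
vin=A26: ✗
vin=A86: ✓ → 151623
vin=A94: ✗
vin=A29: ✗
vin=A34: ✗
vin=A99: ✗
mpg_sum = 45344 + 45981 + 151623 = 242948
—
[ford_sum: make = 'Ford' OR mpg >= 34]
vin=A64: ✓ → 93997
vin=A47: ✓ → 45344
vin=A56: ✓ → 45981
vin=A26: ✗
vin=A86: ✓ → 151623
vin=A94: ✗
vin=A29: ✓ → 165898
vin=A34: ✓ → 245799
vin=A99: ✗
ford_sum = 93997 + 45344 + 45981 + 151623 + 165898 + 245799 = 748642
—
[mpg_sum2: mpg > 24]
vin=A64: ✓ → 93997
vin=A47: ✓ → 45344
vin=A56: ✓ → 45981
vin=A26: ✓ → 135833
vin=A86: ✓ → 151623
vin=A94: ✓ → 104340
vin=A29: ✓ → 165898
vin=A34: ✓ → 245799
vin=A99: ✓ → 132459
mpg_sum2 = 93997 + 45344 + 45981 + 135833 + 151623 + 104340 + 165898 + 245799 + 132459 = 1121274

mpg_sum=242948, ford_sum=748642, mpg_sum2=1121274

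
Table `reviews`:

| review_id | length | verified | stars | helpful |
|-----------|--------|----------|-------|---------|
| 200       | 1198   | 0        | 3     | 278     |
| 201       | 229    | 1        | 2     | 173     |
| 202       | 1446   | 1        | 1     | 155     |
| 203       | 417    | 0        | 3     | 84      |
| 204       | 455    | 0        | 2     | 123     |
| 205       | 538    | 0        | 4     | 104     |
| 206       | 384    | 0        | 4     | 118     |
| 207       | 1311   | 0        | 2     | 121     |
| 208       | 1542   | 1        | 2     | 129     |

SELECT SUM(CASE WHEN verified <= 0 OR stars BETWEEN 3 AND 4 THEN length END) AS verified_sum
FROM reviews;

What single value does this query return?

4303

review_id=200: ✓ → 1198
review_id=201: ✗
review_id=202: ✗
review_id=203: ✓ → 417
review_id=204: ✓ → 455
review_id=205: ✓ → 538
review_id=206: ✓ → 384
review_id=207: ✓ → 1311
review_id=208: ✗
verified_sum = 1198 + 417 + 455 + 538 + 384 + 1311 = 4303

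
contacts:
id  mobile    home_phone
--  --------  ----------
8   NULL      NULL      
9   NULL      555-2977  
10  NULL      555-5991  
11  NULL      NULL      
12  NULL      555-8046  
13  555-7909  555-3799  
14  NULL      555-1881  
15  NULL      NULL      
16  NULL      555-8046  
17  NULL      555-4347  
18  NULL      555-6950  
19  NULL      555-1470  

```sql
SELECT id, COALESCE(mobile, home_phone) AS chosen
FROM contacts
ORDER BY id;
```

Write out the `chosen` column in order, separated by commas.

NULL, 555-2977, 555-5991, NULL, 555-8046, 555-7909, 555-1881, NULL, 555-8046, 555-4347, 555-6950, 555-1470

id=8: mobile=NULL, home_phone=NULL (all NULL) → NULL
id=9: mobile=NULL, home_phone=555-2977 → 555-2977
id=10: mobile=NULL, home_phone=555-5991 → 555-5991
id=11: mobile=NULL, home_phone=NULL (all NULL) → NULL
id=12: mobile=NULL, home_phone=555-8046 → 555-8046
id=13: mobile=555-7909 → 555-7909
id=14: mobile=NULL, home_phone=555-1881 → 555-1881
id=15: mobile=NULL, home_phone=NULL (all NULL) → NULL
id=16: mobile=NULL, home_phone=555-8046 → 555-8046
id=17: mobile=NULL, home_phone=555-4347 → 555-4347
id=18: mobile=NULL, home_phone=555-6950 → 555-6950
id=19: mobile=NULL, home_phone=555-1470 → 555-1470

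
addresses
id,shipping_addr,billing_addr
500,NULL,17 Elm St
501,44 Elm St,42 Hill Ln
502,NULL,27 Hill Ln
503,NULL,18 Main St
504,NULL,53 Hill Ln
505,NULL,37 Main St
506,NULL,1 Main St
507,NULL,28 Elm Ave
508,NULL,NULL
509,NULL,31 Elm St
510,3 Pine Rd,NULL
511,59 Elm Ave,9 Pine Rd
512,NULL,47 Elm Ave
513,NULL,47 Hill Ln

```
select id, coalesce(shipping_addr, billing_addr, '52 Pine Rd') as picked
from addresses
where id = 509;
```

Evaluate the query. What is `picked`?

31 Elm St

id = 509: shipping_addr=NULL, billing_addr=31 Elm St.
shipping_addr=NULL, billing_addr=31 Elm St → 31 Elm St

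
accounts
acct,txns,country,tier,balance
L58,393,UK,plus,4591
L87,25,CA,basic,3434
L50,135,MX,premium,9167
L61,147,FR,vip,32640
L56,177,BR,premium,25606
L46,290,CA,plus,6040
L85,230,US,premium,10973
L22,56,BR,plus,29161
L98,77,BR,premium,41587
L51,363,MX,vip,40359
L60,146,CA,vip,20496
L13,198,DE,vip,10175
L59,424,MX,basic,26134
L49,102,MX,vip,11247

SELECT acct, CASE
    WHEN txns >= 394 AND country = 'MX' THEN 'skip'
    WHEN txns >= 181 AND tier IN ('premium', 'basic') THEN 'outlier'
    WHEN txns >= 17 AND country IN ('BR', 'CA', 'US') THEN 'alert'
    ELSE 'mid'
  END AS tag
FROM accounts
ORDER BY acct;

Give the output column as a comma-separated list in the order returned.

acct=L13: ELSE → mid
acct=L22: txns >= 17 AND country IN ('BR', 'CA', 'US') → alert
acct=L46: txns >= 17 AND country IN ('BR', 'CA', 'US') → alert
acct=L49: ELSE → mid
acct=L50: ELSE → mid
acct=L51: ELSE → mid
acct=L56: txns >= 17 AND country IN ('BR', 'CA', 'US') → alert
acct=L58: ELSE → mid
acct=L59: txns >= 394 AND country = 'MX' → skip
acct=L60: txns >= 17 AND country IN ('BR', 'CA', 'US') → alert
acct=L61: ELSE → mid
acct=L85: txns >= 181 AND tier IN ('premium', 'basic') → outlier
acct=L87: txns >= 17 AND country IN ('BR', 'CA', 'US') → alert
acct=L98: txns >= 17 AND country IN ('BR', 'CA', 'US') → alert

mid, alert, alert, mid, mid, mid, alert, mid, skip, alert, mid, outlier, alert, alert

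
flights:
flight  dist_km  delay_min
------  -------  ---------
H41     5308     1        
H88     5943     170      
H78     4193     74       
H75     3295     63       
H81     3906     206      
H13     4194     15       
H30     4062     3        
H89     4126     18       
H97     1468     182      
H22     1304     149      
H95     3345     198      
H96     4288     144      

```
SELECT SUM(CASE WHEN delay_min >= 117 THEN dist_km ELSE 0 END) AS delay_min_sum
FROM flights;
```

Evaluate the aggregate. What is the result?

20254

flight=H41: ✗
flight=H88: ✓ → 5943
flight=H78: ✗
flight=H75: ✗
flight=H81: ✓ → 3906
flight=H13: ✗
flight=H30: ✗
flight=H89: ✗
flight=H97: ✓ → 1468
flight=H22: ✓ → 1304
flight=H95: ✓ → 3345
flight=H96: ✓ → 4288
delay_min_sum = 5943 + 3906 + 1468 + 1304 + 3345 + 4288 = 20254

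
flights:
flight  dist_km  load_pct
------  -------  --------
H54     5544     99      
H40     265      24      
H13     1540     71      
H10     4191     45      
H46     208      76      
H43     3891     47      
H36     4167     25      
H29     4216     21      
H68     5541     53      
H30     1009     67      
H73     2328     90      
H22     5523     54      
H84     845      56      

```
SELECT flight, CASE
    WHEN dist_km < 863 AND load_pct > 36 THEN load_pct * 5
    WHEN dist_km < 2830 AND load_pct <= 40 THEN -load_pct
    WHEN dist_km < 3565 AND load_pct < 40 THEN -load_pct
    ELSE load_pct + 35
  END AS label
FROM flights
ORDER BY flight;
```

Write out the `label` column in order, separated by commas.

80, 106, 89, 56, 102, 60, -24, 82, 380, 134, 88, 125, 280

flight=H10: ELSE → 80
flight=H13: ELSE → 106
flight=H22: ELSE → 89
flight=H29: ELSE → 56
flight=H30: ELSE → 102
flight=H36: ELSE → 60
flight=H40: dist_km < 2830 AND load_pct <= 40 → -24
flight=H43: ELSE → 82
flight=H46: dist_km < 863 AND load_pct > 36 → 380
flight=H54: ELSE → 134
flight=H68: ELSE → 88
flight=H73: ELSE → 125
flight=H84: dist_km < 863 AND load_pct > 36 → 280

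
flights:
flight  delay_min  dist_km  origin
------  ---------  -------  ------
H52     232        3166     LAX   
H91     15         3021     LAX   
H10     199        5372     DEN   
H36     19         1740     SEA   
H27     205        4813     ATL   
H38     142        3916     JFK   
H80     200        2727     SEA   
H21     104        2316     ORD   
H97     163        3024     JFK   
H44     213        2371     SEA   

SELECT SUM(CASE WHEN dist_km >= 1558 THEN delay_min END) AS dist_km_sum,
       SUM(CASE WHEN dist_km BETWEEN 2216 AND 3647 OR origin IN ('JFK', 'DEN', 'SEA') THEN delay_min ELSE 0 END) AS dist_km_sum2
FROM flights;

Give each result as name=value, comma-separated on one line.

dist_km_sum=1492, dist_km_sum2=1287

[dist_km_sum: dist_km >= 1558]
flight=H52: ✓ → 232
flight=H91: ✓ → 15
flight=H10: ✓ → 199
flight=H36: ✓ → 19
flight=H27: ✓ → 205
flight=H38: ✓ → 142
flight=H80: ✓ → 200
flight=H21: ✓ → 104
flight=H97: ✓ → 163
flight=H44: ✓ → 213
dist_km_sum = 232 + 15 + 199 + 19 + 205 + 142 + 200 + 104 + 163 + 213 = 1492
—
[dist_km_sum2: dist_km BETWEEN 2216 AND 3647 OR origin IN ('JFK', 'DEN', 'SEA')]
flight=H52: ✓ → 232
flight=H91: ✓ → 15
flight=H10: ✓ → 199
flight=H36: ✓ → 19
flight=H27: ✗
flight=H38: ✓ → 142
flight=H80: ✓ → 200
flight=H21: ✓ → 104
flight=H97: ✓ → 163
flight=H44: ✓ → 213
dist_km_sum2 = 232 + 15 + 199 + 19 + 142 + 200 + 104 + 163 + 213 = 1287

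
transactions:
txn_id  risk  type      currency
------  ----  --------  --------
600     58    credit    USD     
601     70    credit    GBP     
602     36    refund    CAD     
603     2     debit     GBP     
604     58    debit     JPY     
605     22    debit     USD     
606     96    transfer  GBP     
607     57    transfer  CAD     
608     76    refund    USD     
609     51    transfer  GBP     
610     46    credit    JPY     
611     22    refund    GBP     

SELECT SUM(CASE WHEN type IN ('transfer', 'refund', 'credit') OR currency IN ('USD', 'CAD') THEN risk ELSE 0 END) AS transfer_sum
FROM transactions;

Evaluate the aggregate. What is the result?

txn_id=600: ✓ → 58
txn_id=601: ✓ → 70
txn_id=602: ✓ → 36
txn_id=603: ✗
txn_id=604: ✗
txn_id=605: ✓ → 22
txn_id=606: ✓ → 96
txn_id=607: ✓ → 57
txn_id=608: ✓ → 76
txn_id=609: ✓ → 51
txn_id=610: ✓ → 46
txn_id=611: ✓ → 22
transfer_sum = 58 + 70 + 36 + 22 + 96 + 57 + 76 + 51 + 46 + 22 = 534

534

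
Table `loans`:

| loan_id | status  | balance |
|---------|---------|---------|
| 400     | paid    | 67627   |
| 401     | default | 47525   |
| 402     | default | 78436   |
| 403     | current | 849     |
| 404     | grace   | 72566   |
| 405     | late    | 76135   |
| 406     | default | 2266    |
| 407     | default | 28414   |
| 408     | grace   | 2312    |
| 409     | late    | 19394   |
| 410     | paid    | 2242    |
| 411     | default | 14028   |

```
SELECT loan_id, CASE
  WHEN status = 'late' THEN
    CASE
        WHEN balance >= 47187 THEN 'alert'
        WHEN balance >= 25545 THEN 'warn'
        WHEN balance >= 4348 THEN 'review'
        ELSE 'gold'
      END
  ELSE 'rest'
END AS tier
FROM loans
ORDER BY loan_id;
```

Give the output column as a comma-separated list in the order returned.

loan_id=400: status='paid' → outer ELSE → rest
loan_id=401: status='default' → outer ELSE → rest
loan_id=402: status='default' → outer ELSE → rest
loan_id=403: status='current' → outer ELSE → rest
loan_id=404: status='grace' → outer ELSE → rest
loan_id=405: status='late' → inner[balance >= 47187] → alert
loan_id=406: status='default' → outer ELSE → rest
loan_id=407: status='default' → outer ELSE → rest
loan_id=408: status='grace' → outer ELSE → rest
loan_id=409: status='late' → inner[balance >= 4348] → review
loan_id=410: status='paid' → outer ELSE → rest
loan_id=411: status='default' → outer ELSE → rest

rest, rest, rest, rest, rest, alert, rest, rest, rest, review, rest, rest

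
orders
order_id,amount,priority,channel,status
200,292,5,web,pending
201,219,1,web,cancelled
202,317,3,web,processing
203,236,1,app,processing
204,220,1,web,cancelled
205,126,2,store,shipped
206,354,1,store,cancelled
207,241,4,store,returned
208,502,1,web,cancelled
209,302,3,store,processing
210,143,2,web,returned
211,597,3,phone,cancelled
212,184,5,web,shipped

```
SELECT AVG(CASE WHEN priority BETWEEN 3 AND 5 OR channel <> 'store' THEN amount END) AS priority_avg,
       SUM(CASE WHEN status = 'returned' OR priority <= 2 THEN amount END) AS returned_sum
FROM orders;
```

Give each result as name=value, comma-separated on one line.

priority_avg=295.7272727273, returned_sum=2041

[priority_avg: priority BETWEEN 3 AND 5 OR channel <> 'store']
order_id=200: ✓ → 292
order_id=201: ✓ → 219
order_id=202: ✓ → 317
order_id=203: ✓ → 236
order_id=204: ✓ → 220
order_id=205: ✗
order_id=206: ✗
order_id=207: ✓ → 241
order_id=208: ✓ → 502
order_id=209: ✓ → 302
order_id=210: ✓ → 143
order_id=211: ✓ → 597
order_id=212: ✓ → 184
priority_avg = (292 + 219 + 317 + 236 + 220 + 241 + 502 + 302 + 143 + 597 + 184) / 11 = 295.7272727273
—
[returned_sum: status = 'returned' OR priority <= 2]
order_id=200: ✗
order_id=201: ✓ → 219
order_id=202: ✗
order_id=203: ✓ → 236
order_id=204: ✓ → 220
order_id=205: ✓ → 126
order_id=206: ✓ → 354
order_id=207: ✓ → 241
order_id=208: ✓ → 502
order_id=209: ✗
order_id=210: ✓ → 143
order_id=211: ✗
order_id=212: ✗
returned_sum = 219 + 236 + 220 + 126 + 354 + 241 + 502 + 143 = 2041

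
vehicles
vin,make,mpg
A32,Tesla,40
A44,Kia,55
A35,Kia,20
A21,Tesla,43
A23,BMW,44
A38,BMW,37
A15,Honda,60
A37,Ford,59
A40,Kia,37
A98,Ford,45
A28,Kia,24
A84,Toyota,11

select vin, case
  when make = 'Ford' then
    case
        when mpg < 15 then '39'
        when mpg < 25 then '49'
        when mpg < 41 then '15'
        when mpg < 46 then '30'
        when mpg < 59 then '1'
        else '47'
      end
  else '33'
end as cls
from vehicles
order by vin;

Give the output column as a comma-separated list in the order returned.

vin=A15: make='Honda' → outer ELSE → 33
vin=A21: make='Tesla' → outer ELSE → 33
vin=A23: make='BMW' → outer ELSE → 33
vin=A28: make='Kia' → outer ELSE → 33
vin=A32: make='Tesla' → outer ELSE → 33
vin=A35: make='Kia' → outer ELSE → 33
vin=A37: make='Ford' → inner[ELSE] → 47
vin=A38: make='BMW' → outer ELSE → 33
vin=A40: make='Kia' → outer ELSE → 33
vin=A44: make='Kia' → outer ELSE → 33
vin=A84: make='Toyota' → outer ELSE → 33
vin=A98: make='Ford' → inner[mpg < 46] → 30

33, 33, 33, 33, 33, 33, 47, 33, 33, 33, 33, 30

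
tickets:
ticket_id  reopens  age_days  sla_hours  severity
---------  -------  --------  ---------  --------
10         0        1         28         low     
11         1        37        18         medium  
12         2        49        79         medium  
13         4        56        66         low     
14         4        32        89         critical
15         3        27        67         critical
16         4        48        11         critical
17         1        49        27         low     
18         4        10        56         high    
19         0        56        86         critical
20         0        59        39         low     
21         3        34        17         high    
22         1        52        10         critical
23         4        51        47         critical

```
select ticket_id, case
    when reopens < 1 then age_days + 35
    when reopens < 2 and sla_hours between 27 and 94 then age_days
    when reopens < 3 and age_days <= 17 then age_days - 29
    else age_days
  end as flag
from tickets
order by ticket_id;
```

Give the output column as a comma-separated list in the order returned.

36, 37, 49, 56, 32, 27, 48, 49, 10, 91, 94, 34, 52, 51

ticket_id=10: reopens < 1 → 36
ticket_id=11: ELSE → 37
ticket_id=12: ELSE → 49
ticket_id=13: ELSE → 56
ticket_id=14: ELSE → 32
ticket_id=15: ELSE → 27
ticket_id=16: ELSE → 48
ticket_id=17: reopens < 2 and sla_hours between 27 and 94 → 49
ticket_id=18: ELSE → 10
ticket_id=19: reopens < 1 → 91
ticket_id=20: reopens < 1 → 94
ticket_id=21: ELSE → 34
ticket_id=22: ELSE → 52
ticket_id=23: ELSE → 51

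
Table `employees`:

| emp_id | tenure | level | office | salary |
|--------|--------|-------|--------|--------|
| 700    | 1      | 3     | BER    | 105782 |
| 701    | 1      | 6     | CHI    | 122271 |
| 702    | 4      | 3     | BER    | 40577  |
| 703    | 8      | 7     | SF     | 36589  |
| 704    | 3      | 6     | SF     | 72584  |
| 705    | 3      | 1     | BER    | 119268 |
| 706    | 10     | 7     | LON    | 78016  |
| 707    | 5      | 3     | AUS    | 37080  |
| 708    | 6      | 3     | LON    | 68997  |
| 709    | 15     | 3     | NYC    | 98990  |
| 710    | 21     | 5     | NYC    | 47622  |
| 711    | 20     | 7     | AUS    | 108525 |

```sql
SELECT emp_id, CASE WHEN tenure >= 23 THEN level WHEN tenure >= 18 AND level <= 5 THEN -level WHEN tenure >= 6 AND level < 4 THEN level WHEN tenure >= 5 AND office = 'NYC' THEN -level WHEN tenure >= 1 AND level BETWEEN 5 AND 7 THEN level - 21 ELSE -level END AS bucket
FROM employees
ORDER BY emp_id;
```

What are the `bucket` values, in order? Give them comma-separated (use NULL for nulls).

-3, -15, -3, -14, -15, -1, -14, -3, 3, 3, -5, -14

emp_id=700: ELSE → -3
emp_id=701: tenure >= 1 AND level BETWEEN 5 AND 7 → -15
emp_id=702: ELSE → -3
emp_id=703: tenure >= 1 AND level BETWEEN 5 AND 7 → -14
emp_id=704: tenure >= 1 AND level BETWEEN 5 AND 7 → -15
emp_id=705: ELSE → -1
emp_id=706: tenure >= 1 AND level BETWEEN 5 AND 7 → -14
emp_id=707: ELSE → -3
emp_id=708: tenure >= 6 AND level < 4 → 3
emp_id=709: tenure >= 6 AND level < 4 → 3
emp_id=710: tenure >= 18 AND level <= 5 → -5
emp_id=711: tenure >= 1 AND level BETWEEN 5 AND 7 → -14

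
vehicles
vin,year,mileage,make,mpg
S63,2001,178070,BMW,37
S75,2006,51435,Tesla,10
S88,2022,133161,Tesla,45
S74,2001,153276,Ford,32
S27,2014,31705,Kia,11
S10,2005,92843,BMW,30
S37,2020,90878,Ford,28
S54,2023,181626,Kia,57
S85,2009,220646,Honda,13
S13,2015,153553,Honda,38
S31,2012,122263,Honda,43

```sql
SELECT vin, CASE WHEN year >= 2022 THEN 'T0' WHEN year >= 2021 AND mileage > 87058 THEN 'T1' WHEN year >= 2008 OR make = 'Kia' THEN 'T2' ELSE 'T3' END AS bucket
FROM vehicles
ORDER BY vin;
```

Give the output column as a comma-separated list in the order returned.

vin=S10: ELSE → T3
vin=S13: year >= 2008 OR make = 'Kia' → T2
vin=S27: year >= 2008 OR make = 'Kia' → T2
vin=S31: year >= 2008 OR make = 'Kia' → T2
vin=S37: year >= 2008 OR make = 'Kia' → T2
vin=S54: year >= 2022 → T0
vin=S63: ELSE → T3
vin=S74: ELSE → T3
vin=S75: ELSE → T3
vin=S85: year >= 2008 OR make = 'Kia' → T2
vin=S88: year >= 2022 → T0

T3, T2, T2, T2, T2, T0, T3, T3, T3, T2, T0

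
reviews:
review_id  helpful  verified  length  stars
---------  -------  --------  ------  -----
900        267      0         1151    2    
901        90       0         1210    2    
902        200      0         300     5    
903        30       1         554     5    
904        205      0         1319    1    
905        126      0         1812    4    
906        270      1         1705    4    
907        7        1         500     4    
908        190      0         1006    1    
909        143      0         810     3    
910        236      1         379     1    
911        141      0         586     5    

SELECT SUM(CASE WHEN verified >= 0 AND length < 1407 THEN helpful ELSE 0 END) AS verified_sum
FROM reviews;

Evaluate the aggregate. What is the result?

review_id=900: ✓ → 267
review_id=901: ✓ → 90
review_id=902: ✓ → 200
review_id=903: ✓ → 30
review_id=904: ✓ → 205
review_id=905: ✗
review_id=906: ✗
review_id=907: ✓ → 7
review_id=908: ✓ → 190
review_id=909: ✓ → 143
review_id=910: ✓ → 236
review_id=911: ✓ → 141
verified_sum = 267 + 90 + 200 + 30 + 205 + 7 + 190 + 143 + 236 + 141 = 1509

1509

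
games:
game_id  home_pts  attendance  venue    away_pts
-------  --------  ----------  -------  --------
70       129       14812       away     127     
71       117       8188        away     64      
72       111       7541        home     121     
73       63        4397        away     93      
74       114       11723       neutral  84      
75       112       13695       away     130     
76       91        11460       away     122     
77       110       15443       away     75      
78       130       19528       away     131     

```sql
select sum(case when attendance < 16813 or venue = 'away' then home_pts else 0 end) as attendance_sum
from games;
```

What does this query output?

977

game_id=70: ✓ → 129
game_id=71: ✓ → 117
game_id=72: ✓ → 111
game_id=73: ✓ → 63
game_id=74: ✓ → 114
game_id=75: ✓ → 112
game_id=76: ✓ → 91
game_id=77: ✓ → 110
game_id=78: ✓ → 130
attendance_sum = 129 + 117 + 111 + 63 + 114 + 112 + 91 + 110 + 130 = 977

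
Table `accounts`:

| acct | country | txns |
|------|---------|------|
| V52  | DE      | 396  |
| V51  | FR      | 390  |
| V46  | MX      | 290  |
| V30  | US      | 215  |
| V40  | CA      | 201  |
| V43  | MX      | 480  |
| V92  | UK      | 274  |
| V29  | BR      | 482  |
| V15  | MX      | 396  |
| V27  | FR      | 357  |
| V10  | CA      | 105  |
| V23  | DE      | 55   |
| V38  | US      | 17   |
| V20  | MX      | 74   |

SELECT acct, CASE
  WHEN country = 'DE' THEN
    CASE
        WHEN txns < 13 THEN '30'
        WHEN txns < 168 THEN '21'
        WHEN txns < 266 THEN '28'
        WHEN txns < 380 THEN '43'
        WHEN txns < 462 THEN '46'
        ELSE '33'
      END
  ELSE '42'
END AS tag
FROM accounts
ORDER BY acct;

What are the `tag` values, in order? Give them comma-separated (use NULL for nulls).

42, 42, 42, 21, 42, 42, 42, 42, 42, 42, 42, 42, 46, 42

acct=V10: country='CA' → outer ELSE → 42
acct=V15: country='MX' → outer ELSE → 42
acct=V20: country='MX' → outer ELSE → 42
acct=V23: country='DE' → inner[txns < 168] → 21
acct=V27: country='FR' → outer ELSE → 42
acct=V29: country='BR' → outer ELSE → 42
acct=V30: country='US' → outer ELSE → 42
acct=V38: country='US' → outer ELSE → 42
acct=V40: country='CA' → outer ELSE → 42
acct=V43: country='MX' → outer ELSE → 42
acct=V46: country='MX' → outer ELSE → 42
acct=V51: country='FR' → outer ELSE → 42
acct=V52: country='DE' → inner[txns < 462] → 46
acct=V92: country='UK' → outer ELSE → 42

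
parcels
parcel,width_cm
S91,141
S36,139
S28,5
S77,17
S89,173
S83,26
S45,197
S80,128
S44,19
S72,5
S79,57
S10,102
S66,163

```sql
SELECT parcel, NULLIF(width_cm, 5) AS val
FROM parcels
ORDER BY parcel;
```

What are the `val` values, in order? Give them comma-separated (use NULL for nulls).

parcel=S10: width_cm=102 vs 5: differ → 102
parcel=S28: width_cm=5 vs 5: equal → NULL
parcel=S36: width_cm=139 vs 5: differ → 139
parcel=S44: width_cm=19 vs 5: differ → 19
parcel=S45: width_cm=197 vs 5: differ → 197
parcel=S66: width_cm=163 vs 5: differ → 163
parcel=S72: width_cm=5 vs 5: equal → NULL
parcel=S77: width_cm=17 vs 5: differ → 17
parcel=S79: width_cm=57 vs 5: differ → 57
parcel=S80: width_cm=128 vs 5: differ → 128
parcel=S83: width_cm=26 vs 5: differ → 26
parcel=S89: width_cm=173 vs 5: differ → 173
parcel=S91: width_cm=141 vs 5: differ → 141

102, NULL, 139, 19, 197, 163, NULL, 17, 57, 128, 26, 173, 141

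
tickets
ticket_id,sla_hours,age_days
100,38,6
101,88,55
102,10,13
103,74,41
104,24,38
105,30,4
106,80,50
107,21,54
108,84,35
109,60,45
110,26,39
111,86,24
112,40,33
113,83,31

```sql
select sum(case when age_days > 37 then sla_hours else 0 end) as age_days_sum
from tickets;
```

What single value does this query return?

373

ticket_id=100: ✗
ticket_id=101: ✓ → 88
ticket_id=102: ✗
ticket_id=103: ✓ → 74
ticket_id=104: ✓ → 24
ticket_id=105: ✗
ticket_id=106: ✓ → 80
ticket_id=107: ✓ → 21
ticket_id=108: ✗
ticket_id=109: ✓ → 60
ticket_id=110: ✓ → 26
ticket_id=111: ✗
ticket_id=112: ✗
ticket_id=113: ✗
age_days_sum = 88 + 74 + 24 + 80 + 21 + 60 + 26 = 373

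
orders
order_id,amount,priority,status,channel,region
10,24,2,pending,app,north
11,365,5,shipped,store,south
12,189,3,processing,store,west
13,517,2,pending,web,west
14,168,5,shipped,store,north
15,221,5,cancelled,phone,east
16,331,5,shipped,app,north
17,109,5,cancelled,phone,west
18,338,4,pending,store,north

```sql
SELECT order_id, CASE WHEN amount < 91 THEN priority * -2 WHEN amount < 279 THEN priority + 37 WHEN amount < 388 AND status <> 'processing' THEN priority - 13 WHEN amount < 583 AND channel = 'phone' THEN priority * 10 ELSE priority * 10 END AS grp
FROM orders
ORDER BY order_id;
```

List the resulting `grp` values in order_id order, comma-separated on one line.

-4, -8, 40, 20, 42, 42, -8, 42, -9

order_id=10: amount < 91 → -4
order_id=11: amount < 388 AND status <> 'processing' → -8
order_id=12: amount < 279 → 40
order_id=13: ELSE → 20
order_id=14: amount < 279 → 42
order_id=15: amount < 279 → 42
order_id=16: amount < 388 AND status <> 'processing' → -8
order_id=17: amount < 279 → 42
order_id=18: amount < 388 AND status <> 'processing' → -9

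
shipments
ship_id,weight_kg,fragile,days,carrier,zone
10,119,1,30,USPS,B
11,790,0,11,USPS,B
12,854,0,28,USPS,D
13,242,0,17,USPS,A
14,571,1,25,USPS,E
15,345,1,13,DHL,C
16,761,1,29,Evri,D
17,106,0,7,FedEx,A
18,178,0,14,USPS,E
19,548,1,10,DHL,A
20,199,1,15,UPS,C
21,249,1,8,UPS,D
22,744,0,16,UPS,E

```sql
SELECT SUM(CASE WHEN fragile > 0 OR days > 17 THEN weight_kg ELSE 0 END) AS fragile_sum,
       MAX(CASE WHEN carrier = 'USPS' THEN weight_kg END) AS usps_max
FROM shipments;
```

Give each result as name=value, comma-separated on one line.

fragile_sum=3646, usps_max=854

[fragile_sum: fragile > 0 OR days > 17]
ship_id=10: ✓ → 119
ship_id=11: ✗
ship_id=12: ✓ → 854
ship_id=13: ✗
ship_id=14: ✓ → 571
ship_id=15: ✓ → 345
ship_id=16: ✓ → 761
ship_id=17: ✗
ship_id=18: ✗
ship_id=19: ✓ → 548
ship_id=20: ✓ → 199
ship_id=21: ✓ → 249
ship_id=22: ✗
fragile_sum = 119 + 854 + 571 + 345 + 761 + 548 + 199 + 249 = 3646
—
[usps_max: carrier = 'USPS']
ship_id=10: ✓ → 119
ship_id=11: ✓ → 790
ship_id=12: ✓ → 854
ship_id=13: ✓ → 242
ship_id=14: ✓ → 571
ship_id=15: ✗
ship_id=16: ✗
ship_id=17: ✗
ship_id=18: ✓ → 178
ship_id=19: ✗
ship_id=20: ✗
ship_id=21: ✗
ship_id=22: ✗
usps_max = MAX(119, 790, 854, 242, 571, 178) = 854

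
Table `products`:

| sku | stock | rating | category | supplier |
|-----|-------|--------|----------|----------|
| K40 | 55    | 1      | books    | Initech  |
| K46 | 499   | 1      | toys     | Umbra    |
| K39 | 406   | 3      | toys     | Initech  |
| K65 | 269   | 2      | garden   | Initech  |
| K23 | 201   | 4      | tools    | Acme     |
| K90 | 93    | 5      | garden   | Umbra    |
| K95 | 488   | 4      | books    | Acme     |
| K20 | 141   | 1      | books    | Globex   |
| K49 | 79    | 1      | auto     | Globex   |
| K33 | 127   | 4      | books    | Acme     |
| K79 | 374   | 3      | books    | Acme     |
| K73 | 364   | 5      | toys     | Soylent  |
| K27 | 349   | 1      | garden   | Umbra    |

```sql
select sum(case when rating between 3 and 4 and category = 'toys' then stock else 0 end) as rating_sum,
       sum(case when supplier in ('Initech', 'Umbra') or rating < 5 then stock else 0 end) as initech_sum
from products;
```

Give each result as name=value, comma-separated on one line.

rating_sum=406, initech_sum=3081

[rating_sum: rating between 3 and 4 and category = 'toys']
sku=K40: ✗
sku=K46: ✗
sku=K39: ✓ → 406
sku=K65: ✗
sku=K23: ✗
sku=K90: ✗
sku=K95: ✗
sku=K20: ✗
sku=K49: ✗
sku=K33: ✗
sku=K79: ✗
sku=K73: ✗
sku=K27: ✗
rating_sum = 406
—
[initech_sum: supplier in ('Initech', 'Umbra') or rating < 5]
sku=K40: ✓ → 55
sku=K46: ✓ → 499
sku=K39: ✓ → 406
sku=K65: ✓ → 269
sku=K23: ✓ → 201
sku=K90: ✓ → 93
sku=K95: ✓ → 488
sku=K20: ✓ → 141
sku=K49: ✓ → 79
sku=K33: ✓ → 127
sku=K79: ✓ → 374
sku=K73: ✗
sku=K27: ✓ → 349
initech_sum = 55 + 499 + 406 + 269 + 201 + 93 + 488 + 141 + 79 + 127 + 374 + 349 = 3081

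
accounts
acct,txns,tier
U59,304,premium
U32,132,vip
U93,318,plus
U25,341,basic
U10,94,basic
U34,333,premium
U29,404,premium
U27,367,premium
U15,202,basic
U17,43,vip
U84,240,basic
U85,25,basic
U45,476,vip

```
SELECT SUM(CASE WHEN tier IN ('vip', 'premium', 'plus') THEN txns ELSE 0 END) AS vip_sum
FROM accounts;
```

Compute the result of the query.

2377

acct=U59: ✓ → 304
acct=U32: ✓ → 132
acct=U93: ✓ → 318
acct=U25: ✗
acct=U10: ✗
acct=U34: ✓ → 333
acct=U29: ✓ → 404
acct=U27: ✓ → 367
acct=U15: ✗
acct=U17: ✓ → 43
acct=U84: ✗
acct=U85: ✗
acct=U45: ✓ → 476
vip_sum = 304 + 132 + 318 + 333 + 404 + 367 + 43 + 476 = 2377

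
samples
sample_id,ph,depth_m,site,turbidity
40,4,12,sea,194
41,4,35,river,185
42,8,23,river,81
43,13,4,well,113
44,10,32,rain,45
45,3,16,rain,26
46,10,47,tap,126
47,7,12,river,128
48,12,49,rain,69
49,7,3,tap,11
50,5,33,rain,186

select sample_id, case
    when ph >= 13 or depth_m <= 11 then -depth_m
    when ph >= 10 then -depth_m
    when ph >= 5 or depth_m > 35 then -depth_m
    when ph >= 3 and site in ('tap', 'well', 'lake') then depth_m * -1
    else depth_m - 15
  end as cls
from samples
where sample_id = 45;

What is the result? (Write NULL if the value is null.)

1

sample_id = 45: ph=3, depth_m=16, site=rain, turbidity=26.
ph >= 13 or depth_m <= 11 → false
ph >= 10 → false
ph >= 5 or depth_m > 35 → false
ph >= 3 and site in ('tap', 'well', 'lake') → false
No prior WHEN matched → ELSE → 1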